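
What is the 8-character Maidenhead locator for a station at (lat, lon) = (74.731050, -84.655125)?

EQ74qr15

Shift to the Maidenhead origin (180°W, 90°S): lon 95.34488, lat 164.73105.
Field: 95.34488/20 → 4 → E, 164.73105/10 → 16 → Q; chars EQ.
Square: 15.34488/2 → 7, 4.73105/1 → 4; chars 74.
Subsquare: 1.34488/0.0833333 → 16 → q, 0.73105/0.0416667 → 17 → r; chars qr.
Extended square: 0.01154/0.00833333 → 1, 0.02272/0.00416667 → 5; chars 15.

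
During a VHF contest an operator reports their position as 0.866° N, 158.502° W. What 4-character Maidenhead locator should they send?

BJ00

Shift to the Maidenhead origin (180°W, 90°S): lon 21.50, lat 90.87.
Field: lon ⌊21.50/20⌋ = 1 → B; lat ⌊90.87/10⌋ = 9 → J.
Square: lon ⌊1.50/2⌋ = 0; lat ⌊0.87/1⌋ = 0.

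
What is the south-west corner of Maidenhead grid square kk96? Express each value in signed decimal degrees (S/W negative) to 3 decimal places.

16.000, 38.000

Field K=10, K=10: +10·20° lon, +10·10° lat → SW at lon 20°, lat 10°.
Square 9, 6: +9·2° lon, +6·1° lat → SW at lon 38°, lat 16°.
latitude 16.000, longitude 38.000.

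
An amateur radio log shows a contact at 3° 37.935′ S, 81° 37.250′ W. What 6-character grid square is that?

EI96ei

Offset from 180°W / 90°S: lon 98.3792°, lat 86.3678°.
Field: 98.3792/20 → 4 → E, 86.3678/10 → 8 → I; chars EI.
Square: 18.3792/2 → 9, 6.3678/1 → 6; chars 96.
Subsquare: 0.3792/0.0833333 → 4 → e, 0.3678/0.0416667 → 8 → i; chars ei.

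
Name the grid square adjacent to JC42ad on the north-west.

Longitude subsquare a = 0; −1 → -1, wraps to 23 = x, carry into square.
Longitude square 4; −1 → 3.
Latitude subsquare d = 3; +1 → 4 = e.

JC32xe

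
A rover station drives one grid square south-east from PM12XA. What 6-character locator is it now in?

PM21ax

Longitude subsquare x = 23; +1 → 24, wraps to 0 = a, carry into square.
Longitude square 1; +1 → 2.
Latitude subsquare a = 0; −1 → -1, wraps to 23 = x, carry into square.
Latitude square 2; −1 → 1.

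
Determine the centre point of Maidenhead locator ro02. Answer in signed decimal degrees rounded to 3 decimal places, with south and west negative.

52.500, 161.000

Field R=17, O=14: +17·20° lon, +14·10° lat → SW at lon 160°, lat 50°.
Square 0, 2: +0·2° lon, +2·1° lat → SW at lon 160°, lat 52°.
Cell spans 2° lon × 1° lat. Centre is SW corner plus half of each.
latitude 52.500, longitude 161.000.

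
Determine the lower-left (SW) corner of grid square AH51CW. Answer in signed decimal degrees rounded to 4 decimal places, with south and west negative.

-18.0833, -169.8333

Field A=0, H=7: +0·20° lon, +7·10° lat → SW at lon -180°, lat -20°.
Square 5, 1: +5·2° lon, +1·1° lat → SW at lon -170°, lat -19°.
Subsquare c=2, w=22: +2·0.0833333° lon, +22·0.0416667° lat → SW at lon -169.833°, lat -18.0833°.
latitude -18.0833, longitude -169.8333.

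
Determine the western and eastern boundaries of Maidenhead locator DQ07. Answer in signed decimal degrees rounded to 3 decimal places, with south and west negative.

Field D=3, Q=16: +3·20° lon, +16·10° lat → SW at lon -120°, lat 70°.
Square 0, 7: +0·2° lon, +7·1° lat → SW at lon -120°, lat 77°.
Cell spans 2° lon × 1° lat.
west -120.000, east -118.000.

-120.000, -118.000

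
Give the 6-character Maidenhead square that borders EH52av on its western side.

Longitude subsquare a = 0; −1 → -1, wraps to 23 = x, carry into square.
Longitude square 5; −1 → 4.
The latitude characters are unchanged.

EH42xv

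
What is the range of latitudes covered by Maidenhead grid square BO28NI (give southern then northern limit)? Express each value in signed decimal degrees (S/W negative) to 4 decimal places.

Field B=1, O=14: +1·20° lon, +14·10° lat → SW at lon -160°, lat 50°.
Square 2, 8: +2·2° lon, +8·1° lat → SW at lon -156°, lat 58°.
Subsquare n=13, i=8: +13·0.0833333° lon, +8·0.0416667° lat → SW at lon -154.917°, lat 58.3333°.
Cell spans 0.0833333° lon × 0.0416667° lat.
south 58.3333, north 58.3750.

58.3333, 58.3750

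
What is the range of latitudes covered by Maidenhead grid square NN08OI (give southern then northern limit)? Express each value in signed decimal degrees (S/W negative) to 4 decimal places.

48.3333, 48.3750

Field N=13, N=13: +13·20° lon, +13·10° lat → SW at lon 80°, lat 40°.
Square 0, 8: +0·2° lon, +8·1° lat → SW at lon 80°, lat 48°.
Subsquare o=14, i=8: +14·0.0833333° lon, +8·0.0416667° lat → SW at lon 81.1667°, lat 48.3333°.
Cell spans 0.0833333° lon × 0.0416667° lat.
south 48.3333, north 48.3750.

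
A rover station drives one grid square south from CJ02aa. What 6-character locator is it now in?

Latitude subsquare a = 0; −1 → -1, wraps to 23 = x, carry into square.
Latitude square 2; −1 → 1.
The longitude characters are unchanged.

CJ01ax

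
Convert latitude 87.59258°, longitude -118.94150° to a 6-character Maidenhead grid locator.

DR07mo

Add 180° to longitude and 90° to latitude: 61.0585, 177.5926.
Field (20°×10°, letters A–R): lon ⌊61.0585/20⌋ = 3 → D; lat ⌊177.5926/10⌋ = 17 → R.
Square (2°×1°, digits 0–9): lon ⌊1.0585/2⌋ = 0; lat ⌊7.5926/1⌋ = 7.
Subsquare (5′×2.5′, letters a–x): lon ⌊1.0585/0.0833333⌋ = 12 → m; lat ⌊0.5926/0.0416667⌋ = 14 → o.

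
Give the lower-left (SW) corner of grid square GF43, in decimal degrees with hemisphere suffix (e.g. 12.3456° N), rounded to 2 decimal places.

Field G=6, F=5: +6·20° lon, +5·10° lat → SW at lon -60°, lat -40°.
Square 4, 3: +4·2° lon, +3·1° lat → SW at lon -52°, lat -37°.
latitude 37.00° S, longitude 52.00° W.

37.00° S, 52.00° W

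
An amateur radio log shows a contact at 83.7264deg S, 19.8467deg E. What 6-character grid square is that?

JA96wg

Add 180° to longitude and 90° to latitude: 199.8467, 6.2736.
Field: 199.8467/20 → 9 → J, 6.2736/10 → 0 → A; chars JA.
Square: 19.8467/2 → 9, 6.2736/1 → 6; chars 96.
Subsquare: 1.8467/0.0833333 → 22 → w, 0.2736/0.0416667 → 6 → g; chars wg.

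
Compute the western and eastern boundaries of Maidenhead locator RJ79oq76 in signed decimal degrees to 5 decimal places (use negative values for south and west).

Field R=17, J=9: +17·20° lon, +9·10° lat → SW at lon 160°, lat 0°.
Square 7, 9: +7·2° lon, +9·1° lat → SW at lon 174°, lat 9°.
Subsquare o=14, q=16: +14·0.0833333° lon, +16·0.0416667° lat → SW at lon 175.167°, lat 9.66667°.
Extended square 7, 6: +7·0.00833333° lon, +6·0.00416667° lat → SW at lon 175.225°, lat 9.69167°.
Cell spans 0.00833333° lon × 0.00416667° lat.
west 175.22500, east 175.23333.

175.22500, 175.23333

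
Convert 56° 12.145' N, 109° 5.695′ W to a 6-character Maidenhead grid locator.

DO56ke

Shift to the Maidenhead origin (180°W, 90°S): lon 70.9051, lat 146.2024.
Field: 70.9051/20 → 3 → D, 146.2024/10 → 14 → O; chars DO.
Square: 10.9051/2 → 5, 6.2024/1 → 6; chars 56.
Subsquare: 0.9051/0.0833333 → 10 → k, 0.2024/0.0416667 → 4 → e; chars ke.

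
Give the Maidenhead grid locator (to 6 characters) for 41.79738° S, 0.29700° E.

JE08de

Offset from 180°W / 90°S: lon 180.2970°, lat 48.2026°.
Field: 180.2970/20 → 9 → J, 48.2026/10 → 4 → E; chars JE.
Square: 0.2970/2 → 0, 8.2026/1 → 8; chars 08.
Subsquare: 0.2970/0.0833333 → 3 → d, 0.2026/0.0416667 → 4 → e; chars de.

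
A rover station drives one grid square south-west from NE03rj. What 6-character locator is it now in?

NE03qi

Longitude subsquare r = 17; −1 → 16 = q.
Latitude subsquare j = 9; −1 → 8 = i.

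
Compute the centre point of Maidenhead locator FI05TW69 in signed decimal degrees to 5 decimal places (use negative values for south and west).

Field F=5, I=8: +5·20° lon, +8·10° lat → SW at lon -80°, lat -10°.
Square 0, 5: +0·2° lon, +5·1° lat → SW at lon -80°, lat -5°.
Subsquare t=19, w=22: +19·0.0833333° lon, +22·0.0416667° lat → SW at lon -78.4167°, lat -4.08333°.
Extended square 6, 9: +6·0.00833333° lon, +9·0.00416667° lat → SW at lon -78.3667°, lat -4.04583°.
Cell spans 0.00833333° lon × 0.00416667° lat. Centre is SW corner plus half of each.
latitude -4.04375, longitude -78.36250.

-4.04375, -78.36250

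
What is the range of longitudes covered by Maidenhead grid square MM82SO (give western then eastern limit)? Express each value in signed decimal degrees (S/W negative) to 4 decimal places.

77.5000, 77.5833

Field M=12, M=12: +12·20° lon, +12·10° lat → SW at lon 60°, lat 30°.
Square 8, 2: +8·2° lon, +2·1° lat → SW at lon 76°, lat 32°.
Subsquare s=18, o=14: +18·0.0833333° lon, +14·0.0416667° lat → SW at lon 77.5°, lat 32.5833°.
Cell spans 0.0833333° lon × 0.0416667° lat.
west 77.5000, east 77.5833.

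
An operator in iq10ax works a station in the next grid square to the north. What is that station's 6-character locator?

IQ11aa

Latitude subsquare x = 23; +1 → 24, wraps to 0 = a, carry into square.
Latitude square 0; +1 → 1.
The longitude characters are unchanged.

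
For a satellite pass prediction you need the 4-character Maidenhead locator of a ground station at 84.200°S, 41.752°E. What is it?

LA05

Add 180° to longitude and 90° to latitude: 221.75, 5.80.
Field (20°×10°, letters A–R): lon ⌊221.75/20⌋ = 11 → L; lat ⌊5.80/10⌋ = 0 → A.
Square (2°×1°, digits 0–9): lon ⌊1.75/2⌋ = 0; lat ⌊5.80/1⌋ = 5.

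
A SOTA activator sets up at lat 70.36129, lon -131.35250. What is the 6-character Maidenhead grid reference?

CQ40hi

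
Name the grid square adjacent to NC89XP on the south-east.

NC99ao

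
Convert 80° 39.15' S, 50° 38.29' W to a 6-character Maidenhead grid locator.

GA49qi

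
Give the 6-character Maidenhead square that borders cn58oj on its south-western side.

CN58ni

Longitude subsquare o = 14; −1 → 13 = n.
Latitude subsquare j = 9; −1 → 8 = i.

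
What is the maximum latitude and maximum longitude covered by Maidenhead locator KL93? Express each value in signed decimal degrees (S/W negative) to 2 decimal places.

24.00, 40.00

Field K=10, L=11: +10·20° lon, +11·10° lat → SW at lon 20°, lat 20°.
Square 9, 3: +9·2° lon, +3·1° lat → SW at lon 38°, lat 23°.
Cell spans 2° lon × 1° lat. NE corner is SW corner plus one full cell.
latitude 24.00, longitude 40.00.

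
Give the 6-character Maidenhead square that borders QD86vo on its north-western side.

QD86up

Longitude subsquare v = 21; −1 → 20 = u.
Latitude subsquare o = 14; +1 → 15 = p.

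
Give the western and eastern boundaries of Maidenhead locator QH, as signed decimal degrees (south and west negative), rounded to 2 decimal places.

Field Q=16, H=7: +16·20° lon, +7·10° lat → SW at lon 140°, lat -20°.
Cell spans 20° lon × 10° lat.
west 140.00, east 160.00.

140.00, 160.00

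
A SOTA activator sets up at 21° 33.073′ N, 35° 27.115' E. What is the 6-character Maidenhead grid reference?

Add 180° to longitude and 90° to latitude: 215.4519, 111.5512.
Field (20°×10°, letters A–R): 215.4519/20 → 10 → K, 111.5512/10 → 11 → L; chars KL.
Square (2°×1°, digits 0–9): 15.4519/2 → 7, 1.5512/1 → 1; chars 71.
Subsquare (5′×2.5′, letters a–x): 1.4519/0.0833333 → 17 → r, 0.5512/0.0416667 → 13 → n; chars rn.

KL71rn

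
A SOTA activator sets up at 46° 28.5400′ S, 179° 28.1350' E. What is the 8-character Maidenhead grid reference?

RE93rm65

Offset from 180°W / 90°S: lon 359.46892°, lat 43.52433°.
Field (20°×10°, letters A–R): lon ⌊359.46892/20⌋ = 17 → R; lat ⌊43.52433/10⌋ = 4 → E.
Square (2°×1°, digits 0–9): lon ⌊19.46892/2⌋ = 9; lat ⌊3.52433/1⌋ = 3.
Subsquare (5′×2.5′, letters a–x): lon ⌊1.46892/0.0833333⌋ = 17 → r; lat ⌊0.52433/0.0416667⌋ = 12 → m.
Extended square (30″×15″, digits 0–9): lon ⌊0.05225/0.00833333⌋ = 6; lat ⌊0.02433/0.00416667⌋ = 5.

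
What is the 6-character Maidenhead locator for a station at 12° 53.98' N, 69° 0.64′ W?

FK52lv

Shift to the Maidenhead origin (180°W, 90°S): lon 110.9893, lat 102.8997.
Field: 110.9893/20 → 5 → F, 102.8997/10 → 10 → K; chars FK.
Square: 10.9893/2 → 5, 2.8997/1 → 2; chars 52.
Subsquare: 0.9893/0.0833333 → 11 → l, 0.8997/0.0416667 → 21 → v; chars lv.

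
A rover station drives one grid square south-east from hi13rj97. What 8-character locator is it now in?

HI13sj06

Longitude extended square 9; +1 → 10, wraps to 0, carry into subsquare.
Longitude subsquare r = 17; +1 → 18 = s.
Latitude extended square 7; −1 → 6.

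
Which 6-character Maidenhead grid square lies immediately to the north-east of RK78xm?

Longitude subsquare x = 23; +1 → 24, wraps to 0 = a, carry into square.
Longitude square 7; +1 → 8.
Latitude subsquare m = 12; +1 → 13 = n.

RK88an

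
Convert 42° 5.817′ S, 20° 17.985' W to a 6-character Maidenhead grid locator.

HE97uv

Shift to the Maidenhead origin (180°W, 90°S): lon 159.7003, lat 47.9031.
Field (20°×10°, letters A–R): 159.7003/20 → 7 → H, 47.9031/10 → 4 → E; chars HE.
Square (2°×1°, digits 0–9): 19.7003/2 → 9, 7.9031/1 → 7; chars 97.
Subsquare (5′×2.5′, letters a–x): 1.7003/0.0833333 → 20 → u, 0.9031/0.0416667 → 21 → v; chars uv.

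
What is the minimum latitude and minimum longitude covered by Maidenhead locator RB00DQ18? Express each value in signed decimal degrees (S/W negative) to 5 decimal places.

-79.30000, 160.25833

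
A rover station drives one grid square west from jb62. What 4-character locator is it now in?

JB52

Longitude square 6; −1 → 5.
The latitude characters are unchanged.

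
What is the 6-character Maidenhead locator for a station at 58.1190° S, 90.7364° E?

Shift to the Maidenhead origin (180°W, 90°S): lon 270.7364, lat 31.8810.
Field: 270.7364/20 → 13 → N, 31.8810/10 → 3 → D; chars ND.
Square: 10.7364/2 → 5, 1.8810/1 → 1; chars 51.
Subsquare: 0.7364/0.0833333 → 8 → i, 0.8810/0.0416667 → 21 → v; chars iv.

ND51iv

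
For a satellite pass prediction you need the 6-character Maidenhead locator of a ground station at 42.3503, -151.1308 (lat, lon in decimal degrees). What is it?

BN42ki

Shift to the Maidenhead origin (180°W, 90°S): lon 28.8692, lat 132.3503.
Field (20°×10°, letters A–R): lon ⌊28.8692/20⌋ = 1 → B; lat ⌊132.3503/10⌋ = 13 → N.
Square (2°×1°, digits 0–9): lon ⌊8.8692/2⌋ = 4; lat ⌊2.3503/1⌋ = 2.
Subsquare (5′×2.5′, letters a–x): lon ⌊0.8692/0.0833333⌋ = 10 → k; lat ⌊0.3503/0.0416667⌋ = 8 → i.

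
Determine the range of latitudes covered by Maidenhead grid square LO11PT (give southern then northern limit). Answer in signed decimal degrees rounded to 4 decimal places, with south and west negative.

51.7917, 51.8333

Field L=11, O=14: +11·20° lon, +14·10° lat → SW at lon 40°, lat 50°.
Square 1, 1: +1·2° lon, +1·1° lat → SW at lon 42°, lat 51°.
Subsquare p=15, t=19: +15·0.0833333° lon, +19·0.0416667° lat → SW at lon 43.25°, lat 51.7917°.
Cell spans 0.0833333° lon × 0.0416667° lat.
south 51.7917, north 51.8333.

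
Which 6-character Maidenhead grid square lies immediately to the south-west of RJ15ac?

RJ05xb

Longitude subsquare a = 0; −1 → -1, wraps to 23 = x, carry into square.
Longitude square 1; −1 → 0.
Latitude subsquare c = 2; −1 → 1 = b.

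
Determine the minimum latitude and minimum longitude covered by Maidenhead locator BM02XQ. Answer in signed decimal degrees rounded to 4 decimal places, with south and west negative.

32.6667, -158.0833

Field B=1, M=12: +1·20° lon, +12·10° lat → SW at lon -160°, lat 30°.
Square 0, 2: +0·2° lon, +2·1° lat → SW at lon -160°, lat 32°.
Subsquare x=23, q=16: +23·0.0833333° lon, +16·0.0416667° lat → SW at lon -158.083°, lat 32.6667°.
latitude 32.6667, longitude -158.0833.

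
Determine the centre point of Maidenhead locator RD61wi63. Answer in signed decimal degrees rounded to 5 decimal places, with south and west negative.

-58.65208, 173.88750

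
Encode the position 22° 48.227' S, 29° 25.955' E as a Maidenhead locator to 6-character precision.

KG47re

Shift to the Maidenhead origin (180°W, 90°S): lon 209.4326, lat 67.1962.
Field (20°×10°, letters A–R): lon ⌊209.4326/20⌋ = 10 → K; lat ⌊67.1962/10⌋ = 6 → G.
Square (2°×1°, digits 0–9): lon ⌊9.4326/2⌋ = 4; lat ⌊7.1962/1⌋ = 7.
Subsquare (5′×2.5′, letters a–x): lon ⌊1.4326/0.0833333⌋ = 17 → r; lat ⌊0.1962/0.0416667⌋ = 4 → e.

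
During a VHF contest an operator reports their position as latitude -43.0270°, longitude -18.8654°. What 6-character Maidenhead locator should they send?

IE06nx

Offset from 180°W / 90°S: lon 161.1346°, lat 46.9730°.
Field: 161.1346/20 → 8 → I, 46.9730/10 → 4 → E; chars IE.
Square: 1.1346/2 → 0, 6.9730/1 → 6; chars 06.
Subsquare: 1.1346/0.0833333 → 13 → n, 0.9730/0.0416667 → 23 → x; chars nx.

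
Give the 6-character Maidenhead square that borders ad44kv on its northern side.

Latitude subsquare v = 21; +1 → 22 = w.
The longitude characters are unchanged.

AD44kw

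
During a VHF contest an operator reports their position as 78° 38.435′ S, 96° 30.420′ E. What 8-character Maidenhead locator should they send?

NB81gi06

Offset from 180°W / 90°S: lon 276.50700°, lat 11.35942°.
Field (20°×10°, letters A–R): 276.50700/20 → 13 → N, 11.35942/10 → 1 → B; chars NB.
Square (2°×1°, digits 0–9): 16.50700/2 → 8, 1.35942/1 → 1; chars 81.
Subsquare (5′×2.5′, letters a–x): 0.50700/0.0833333 → 6 → g, 0.35942/0.0416667 → 8 → i; chars gi.
Extended square (30″×15″, digits 0–9): 0.00700/0.00833333 → 0, 0.02608/0.00416667 → 6; chars 06.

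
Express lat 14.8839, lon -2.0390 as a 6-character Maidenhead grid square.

Shift to the Maidenhead origin (180°W, 90°S): lon 177.9610, lat 104.8839.
Field (20°×10°, letters A–R): lon ⌊177.9610/20⌋ = 8 → I; lat ⌊104.8839/10⌋ = 10 → K.
Square (2°×1°, digits 0–9): lon ⌊17.9610/2⌋ = 8; lat ⌊4.8839/1⌋ = 4.
Subsquare (5′×2.5′, letters a–x): lon ⌊1.9610/0.0833333⌋ = 23 → x; lat ⌊0.8839/0.0416667⌋ = 21 → v.

IK84xv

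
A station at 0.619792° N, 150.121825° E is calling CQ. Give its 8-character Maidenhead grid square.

QJ50bo48

Offset from 180°W / 90°S: lon 330.12183°, lat 90.61979°.
Field: lon ⌊330.12183/20⌋ = 16 → Q; lat ⌊90.61979/10⌋ = 9 → J.
Square: lon ⌊10.12183/2⌋ = 5; lat ⌊0.61979/1⌋ = 0.
Subsquare: lon ⌊0.12183/0.0833333⌋ = 1 → b; lat ⌊0.61979/0.0416667⌋ = 14 → o.
Extended square: lon ⌊0.03849/0.00833333⌋ = 4; lat ⌊0.03646/0.00416667⌋ = 8.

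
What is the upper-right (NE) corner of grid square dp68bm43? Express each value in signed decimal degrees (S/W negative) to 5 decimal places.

Field D=3, P=15: +3·20° lon, +15·10° lat → SW at lon -120°, lat 60°.
Square 6, 8: +6·2° lon, +8·1° lat → SW at lon -108°, lat 68°.
Subsquare b=1, m=12: +1·0.0833333° lon, +12·0.0416667° lat → SW at lon -107.917°, lat 68.5°.
Extended square 4, 3: +4·0.00833333° lon, +3·0.00416667° lat → SW at lon -107.883°, lat 68.5125°.
Cell spans 0.00833333° lon × 0.00416667° lat. NE corner is SW corner plus one full cell.
latitude 68.51667, longitude -107.87500.

68.51667, -107.87500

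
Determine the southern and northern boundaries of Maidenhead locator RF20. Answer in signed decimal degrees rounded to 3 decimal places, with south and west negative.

-40.000, -39.000

Field R=17, F=5: +17·20° lon, +5·10° lat → SW at lon 160°, lat -40°.
Square 2, 0: +2·2° lon, +0·1° lat → SW at lon 164°, lat -40°.
Cell spans 2° lon × 1° lat.
south -40.000, north -39.000.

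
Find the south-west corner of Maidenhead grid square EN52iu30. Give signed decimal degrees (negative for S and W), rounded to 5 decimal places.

42.83333, -89.30833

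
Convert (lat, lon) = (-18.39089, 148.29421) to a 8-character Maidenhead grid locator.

QH41do56

Shift to the Maidenhead origin (180°W, 90°S): lon 328.29421, lat 71.60911.
Field: lon ⌊328.29421/20⌋ = 16 → Q; lat ⌊71.60911/10⌋ = 7 → H.
Square: lon ⌊8.29421/2⌋ = 4; lat ⌊1.60911/1⌋ = 1.
Subsquare: lon ⌊0.29421/0.0833333⌋ = 3 → d; lat ⌊0.60911/0.0416667⌋ = 14 → o.
Extended square: lon ⌊0.04421/0.00833333⌋ = 5; lat ⌊0.02578/0.00416667⌋ = 6.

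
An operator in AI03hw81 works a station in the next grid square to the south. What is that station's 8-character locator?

AI03hw80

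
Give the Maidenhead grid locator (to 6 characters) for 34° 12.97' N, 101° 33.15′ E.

Offset from 180°W / 90°S: lon 281.5525°, lat 124.2162°.
Field (20°×10°, letters A–R): lon ⌊281.5525/20⌋ = 14 → O; lat ⌊124.2162/10⌋ = 12 → M.
Square (2°×1°, digits 0–9): lon ⌊1.5525/2⌋ = 0; lat ⌊4.2162/1⌋ = 4.
Subsquare (5′×2.5′, letters a–x): lon ⌊1.5525/0.0833333⌋ = 18 → s; lat ⌊0.2162/0.0416667⌋ = 5 → f.

OM04sf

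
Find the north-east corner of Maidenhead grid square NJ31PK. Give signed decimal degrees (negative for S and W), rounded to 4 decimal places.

1.4583, 87.3333

Field N=13, J=9: +13·20° lon, +9·10° lat → SW at lon 80°, lat 0°.
Square 3, 1: +3·2° lon, +1·1° lat → SW at lon 86°, lat 1°.
Subsquare p=15, k=10: +15·0.0833333° lon, +10·0.0416667° lat → SW at lon 87.25°, lat 1.41667°.
Cell spans 0.0833333° lon × 0.0416667° lat. NE corner is SW corner plus one full cell.
latitude 1.4583, longitude 87.3333.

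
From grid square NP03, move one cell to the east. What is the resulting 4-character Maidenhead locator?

Longitude square 0; +1 → 1.
The latitude characters are unchanged.

NP13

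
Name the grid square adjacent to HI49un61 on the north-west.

Longitude extended square 6; −1 → 5.
Latitude extended square 1; +1 → 2.

HI49un52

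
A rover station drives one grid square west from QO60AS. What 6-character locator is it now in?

QO50xs

Longitude subsquare a = 0; −1 → -1, wraps to 23 = x, carry into square.
Longitude square 6; −1 → 5.
The latitude characters are unchanged.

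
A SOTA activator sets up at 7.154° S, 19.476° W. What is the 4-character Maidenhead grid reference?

II02

Add 180° to longitude and 90° to latitude: 160.52, 82.85.
Field: 160.52/20 → 8 → I, 82.85/10 → 8 → I; chars II.
Square: 0.52/2 → 0, 2.85/1 → 2; chars 02.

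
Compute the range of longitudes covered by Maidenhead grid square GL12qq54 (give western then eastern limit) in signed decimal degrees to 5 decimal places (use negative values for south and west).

-56.62500, -56.61667

Field G=6, L=11: +6·20° lon, +11·10° lat → SW at lon -60°, lat 20°.
Square 1, 2: +1·2° lon, +2·1° lat → SW at lon -58°, lat 22°.
Subsquare q=16, q=16: +16·0.0833333° lon, +16·0.0416667° lat → SW at lon -56.6667°, lat 22.6667°.
Extended square 5, 4: +5·0.00833333° lon, +4·0.00416667° lat → SW at lon -56.625°, lat 22.6833°.
Cell spans 0.00833333° lon × 0.00416667° lat.
west -56.62500, east -56.61667.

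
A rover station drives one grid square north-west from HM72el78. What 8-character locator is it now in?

Longitude extended square 7; −1 → 6.
Latitude extended square 8; +1 → 9.

HM72el69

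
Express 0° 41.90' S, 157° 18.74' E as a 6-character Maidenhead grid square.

QI89ph

Offset from 180°W / 90°S: lon 337.3123°, lat 89.3017°.
Field: 337.3123/20 → 16 → Q, 89.3017/10 → 8 → I; chars QI.
Square: 17.3123/2 → 8, 9.3017/1 → 9; chars 89.
Subsquare: 1.3123/0.0833333 → 15 → p, 0.3017/0.0416667 → 7 → h; chars ph.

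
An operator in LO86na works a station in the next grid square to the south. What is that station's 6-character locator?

LO85nx

Latitude subsquare a = 0; −1 → -1, wraps to 23 = x, carry into square.
Latitude square 6; −1 → 5.
The longitude characters are unchanged.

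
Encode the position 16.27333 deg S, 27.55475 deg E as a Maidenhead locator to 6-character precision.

KH33sr

Offset from 180°W / 90°S: lon 207.5548°, lat 73.7267°.
Field (20°×10°, letters A–R): lon ⌊207.5548/20⌋ = 10 → K; lat ⌊73.7267/10⌋ = 7 → H.
Square (2°×1°, digits 0–9): lon ⌊7.5548/2⌋ = 3; lat ⌊3.7267/1⌋ = 3.
Subsquare (5′×2.5′, letters a–x): lon ⌊1.5548/0.0833333⌋ = 18 → s; lat ⌊0.7267/0.0416667⌋ = 17 → r.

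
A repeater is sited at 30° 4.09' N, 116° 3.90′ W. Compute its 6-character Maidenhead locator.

DM10xb

Offset from 180°W / 90°S: lon 63.9350°, lat 120.0682°.
Field (20°×10°, letters A–R): lon ⌊63.9350/20⌋ = 3 → D; lat ⌊120.0682/10⌋ = 12 → M.
Square (2°×1°, digits 0–9): lon ⌊3.9350/2⌋ = 1; lat ⌊0.0682/1⌋ = 0.
Subsquare (5′×2.5′, letters a–x): lon ⌊1.9350/0.0833333⌋ = 23 → x; lat ⌊0.0682/0.0416667⌋ = 1 → b.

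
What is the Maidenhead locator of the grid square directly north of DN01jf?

DN01jg

Latitude subsquare f = 5; +1 → 6 = g.
The longitude characters are unchanged.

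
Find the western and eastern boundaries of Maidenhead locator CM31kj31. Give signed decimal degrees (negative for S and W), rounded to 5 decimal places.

-133.14167, -133.13333

Field C=2, M=12: +2·20° lon, +12·10° lat → SW at lon -140°, lat 30°.
Square 3, 1: +3·2° lon, +1·1° lat → SW at lon -134°, lat 31°.
Subsquare k=10, j=9: +10·0.0833333° lon, +9·0.0416667° lat → SW at lon -133.167°, lat 31.375°.
Extended square 3, 1: +3·0.00833333° lon, +1·0.00416667° lat → SW at lon -133.142°, lat 31.3792°.
Cell spans 0.00833333° lon × 0.00416667° lat.
west -133.14167, east -133.13333.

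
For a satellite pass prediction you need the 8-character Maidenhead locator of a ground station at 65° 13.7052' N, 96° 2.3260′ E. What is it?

NP85af44

Shift to the Maidenhead origin (180°W, 90°S): lon 276.03877, lat 155.22842.
Field: 276.03877/20 → 13 → N, 155.22842/10 → 15 → P; chars NP.
Square: 16.03877/2 → 8, 5.22842/1 → 5; chars 85.
Subsquare: 0.03877/0.0833333 → 0 → a, 0.22842/0.0416667 → 5 → f; chars af.
Extended square: 0.03877/0.00833333 → 4, 0.02009/0.00416667 → 4; chars 44.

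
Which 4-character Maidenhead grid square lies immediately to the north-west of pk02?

Longitude square 0; −1 → -1, wraps to 9, carry into field.
Longitude field P = 15; −1 → 14 = O.
Latitude square 2; +1 → 3.

OK93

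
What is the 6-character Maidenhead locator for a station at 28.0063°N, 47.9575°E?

LL38xa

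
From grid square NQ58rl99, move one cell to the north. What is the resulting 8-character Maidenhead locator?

Latitude extended square 9; +1 → 10, wraps to 0, carry into subsquare.
Latitude subsquare l = 11; +1 → 12 = m.
The longitude characters are unchanged.

NQ58rm90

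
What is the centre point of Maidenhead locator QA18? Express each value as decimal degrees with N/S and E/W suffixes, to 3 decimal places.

81.500° S, 143.000° E

Field Q=16, A=0: +16·20° lon, +0·10° lat → SW at lon 140°, lat -90°.
Square 1, 8: +1·2° lon, +8·1° lat → SW at lon 142°, lat -82°.
Cell spans 2° lon × 1° lat. Centre is SW corner plus half of each.
latitude 81.500° S, longitude 143.000° E.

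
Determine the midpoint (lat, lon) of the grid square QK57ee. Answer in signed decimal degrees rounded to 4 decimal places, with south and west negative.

17.1875, 150.3750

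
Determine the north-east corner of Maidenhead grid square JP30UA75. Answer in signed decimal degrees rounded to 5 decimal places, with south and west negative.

60.02500, 7.73333

Field J=9, P=15: +9·20° lon, +15·10° lat → SW at lon 0°, lat 60°.
Square 3, 0: +3·2° lon, +0·1° lat → SW at lon 6°, lat 60°.
Subsquare u=20, a=0: +20·0.0833333° lon, +0·0.0416667° lat → SW at lon 7.66667°, lat 60°.
Extended square 7, 5: +7·0.00833333° lon, +5·0.00416667° lat → SW at lon 7.725°, lat 60.0208°.
Cell spans 0.00833333° lon × 0.00416667° lat. NE corner is SW corner plus one full cell.
latitude 60.02500, longitude 7.73333.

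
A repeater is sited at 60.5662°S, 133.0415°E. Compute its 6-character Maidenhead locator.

PC69mk

Add 180° to longitude and 90° to latitude: 313.0415, 29.4338.
Field: lon ⌊313.0415/20⌋ = 15 → P; lat ⌊29.4338/10⌋ = 2 → C.
Square: lon ⌊13.0415/2⌋ = 6; lat ⌊9.4338/1⌋ = 9.
Subsquare: lon ⌊1.0415/0.0833333⌋ = 12 → m; lat ⌊0.4338/0.0416667⌋ = 10 → k.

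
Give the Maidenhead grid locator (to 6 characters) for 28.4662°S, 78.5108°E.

MG91gm

Add 180° to longitude and 90° to latitude: 258.5108, 61.5338.
Field: 258.5108/20 → 12 → M, 61.5338/10 → 6 → G; chars MG.
Square: 18.5108/2 → 9, 1.5338/1 → 1; chars 91.
Subsquare: 0.5108/0.0833333 → 6 → g, 0.5338/0.0416667 → 12 → m; chars gm.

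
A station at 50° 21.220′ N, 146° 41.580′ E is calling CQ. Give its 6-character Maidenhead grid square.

QO30ii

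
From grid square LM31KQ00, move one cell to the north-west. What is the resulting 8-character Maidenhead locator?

LM31jq91

Longitude extended square 0; −1 → -1, wraps to 9, carry into subsquare.
Longitude subsquare k = 10; −1 → 9 = j.
Latitude extended square 0; +1 → 1.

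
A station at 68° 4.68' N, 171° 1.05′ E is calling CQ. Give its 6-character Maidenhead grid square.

Shift to the Maidenhead origin (180°W, 90°S): lon 351.0175, lat 158.0780.
Field: 351.0175/20 → 17 → R, 158.0780/10 → 15 → P; chars RP.
Square: 11.0175/2 → 5, 8.0780/1 → 8; chars 58.
Subsquare: 1.0175/0.0833333 → 12 → m, 0.0780/0.0416667 → 1 → b; chars mb.

RP58mb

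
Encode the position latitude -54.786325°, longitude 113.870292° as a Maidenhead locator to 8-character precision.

OD65wf41

Shift to the Maidenhead origin (180°W, 90°S): lon 293.87029, lat 35.21368.
Field: 293.87029/20 → 14 → O, 35.21368/10 → 3 → D; chars OD.
Square: 13.87029/2 → 6, 5.21368/1 → 5; chars 65.
Subsquare: 1.87029/0.0833333 → 22 → w, 0.21368/0.0416667 → 5 → f; chars wf.
Extended square: 0.03696/0.00833333 → 4, 0.00534/0.00416667 → 1; chars 41.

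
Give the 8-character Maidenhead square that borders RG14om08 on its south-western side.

Longitude extended square 0; −1 → -1, wraps to 9, carry into subsquare.
Longitude subsquare o = 14; −1 → 13 = n.
Latitude extended square 8; −1 → 7.

RG14nm97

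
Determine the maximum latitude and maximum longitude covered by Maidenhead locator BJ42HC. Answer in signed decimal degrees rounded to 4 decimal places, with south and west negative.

Field B=1, J=9: +1·20° lon, +9·10° lat → SW at lon -160°, lat 0°.
Square 4, 2: +4·2° lon, +2·1° lat → SW at lon -152°, lat 2°.
Subsquare h=7, c=2: +7·0.0833333° lon, +2·0.0416667° lat → SW at lon -151.417°, lat 2.08333°.
Cell spans 0.0833333° lon × 0.0416667° lat. NE corner is SW corner plus one full cell.
latitude 2.1250, longitude -151.3333.

2.1250, -151.3333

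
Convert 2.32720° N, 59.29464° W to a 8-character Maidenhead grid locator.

Add 180° to longitude and 90° to latitude: 120.70536, 92.32720.
Field: 120.70536/20 → 6 → G, 92.32720/10 → 9 → J; chars GJ.
Square: 0.70536/2 → 0, 2.32720/1 → 2; chars 02.
Subsquare: 0.70536/0.0833333 → 8 → i, 0.32720/0.0416667 → 7 → h; chars ih.
Extended square: 0.03869/0.00833333 → 4, 0.03553/0.00416667 → 8; chars 48.

GJ02ih48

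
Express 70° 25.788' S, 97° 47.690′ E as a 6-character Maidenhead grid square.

Add 180° to longitude and 90° to latitude: 277.7948, 19.5702.
Field: lon ⌊277.7948/20⌋ = 13 → N; lat ⌊19.5702/10⌋ = 1 → B.
Square: lon ⌊17.7948/2⌋ = 8; lat ⌊9.5702/1⌋ = 9.
Subsquare: lon ⌊1.7948/0.0833333⌋ = 21 → v; lat ⌊0.5702/0.0416667⌋ = 13 → n.

NB89vn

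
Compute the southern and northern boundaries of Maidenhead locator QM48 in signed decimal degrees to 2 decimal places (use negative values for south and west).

Field Q=16, M=12: +16·20° lon, +12·10° lat → SW at lon 140°, lat 30°.
Square 4, 8: +4·2° lon, +8·1° lat → SW at lon 148°, lat 38°.
Cell spans 2° lon × 1° lat.
south 38.00, north 39.00.

38.00, 39.00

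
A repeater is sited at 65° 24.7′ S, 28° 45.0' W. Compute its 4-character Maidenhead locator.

Offset from 180°W / 90°S: lon 151.25°, lat 24.59°.
Field: lon ⌊151.25/20⌋ = 7 → H; lat ⌊24.59/10⌋ = 2 → C.
Square: lon ⌊11.25/2⌋ = 5; lat ⌊4.59/1⌋ = 4.

HC54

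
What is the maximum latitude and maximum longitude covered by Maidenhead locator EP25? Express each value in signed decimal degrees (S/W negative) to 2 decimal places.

Field E=4, P=15: +4·20° lon, +15·10° lat → SW at lon -100°, lat 60°.
Square 2, 5: +2·2° lon, +5·1° lat → SW at lon -96°, lat 65°.
Cell spans 2° lon × 1° lat. NE corner is SW corner plus one full cell.
latitude 66.00, longitude -94.00.

66.00, -94.00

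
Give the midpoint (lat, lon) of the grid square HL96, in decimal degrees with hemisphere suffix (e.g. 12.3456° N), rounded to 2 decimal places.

Field H=7, L=11: +7·20° lon, +11·10° lat → SW at lon -40°, lat 20°.
Square 9, 6: +9·2° lon, +6·1° lat → SW at lon -22°, lat 26°.
Cell spans 2° lon × 1° lat. Centre is SW corner plus half of each.
latitude 26.50° N, longitude 21.00° W.

26.50° N, 21.00° W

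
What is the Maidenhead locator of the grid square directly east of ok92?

PK02

Longitude square 9; +1 → 10, wraps to 0, carry into field.
Longitude field O = 14; +1 → 15 = P.
The latitude characters are unchanged.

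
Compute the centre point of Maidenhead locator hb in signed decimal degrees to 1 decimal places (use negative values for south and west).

-75.0, -30.0

Field H=7, B=1: +7·20° lon, +1·10° lat → SW at lon -40°, lat -80°.
Cell spans 20° lon × 10° lat. Centre is SW corner plus half of each.
latitude -75.0, longitude -30.0.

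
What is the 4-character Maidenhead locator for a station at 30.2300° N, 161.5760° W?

Offset from 180°W / 90°S: lon 18.42°, lat 120.23°.
Field: 18.42/20 → 0 → A, 120.23/10 → 12 → M; chars AM.
Square: 18.42/2 → 9, 0.23/1 → 0; chars 90.

AM90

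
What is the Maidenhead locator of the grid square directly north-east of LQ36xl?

LQ46am

Longitude subsquare x = 23; +1 → 24, wraps to 0 = a, carry into square.
Longitude square 3; +1 → 4.
Latitude subsquare l = 11; +1 → 12 = m.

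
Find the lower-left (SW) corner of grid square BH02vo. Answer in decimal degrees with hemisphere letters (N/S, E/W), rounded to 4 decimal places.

Field B=1, H=7: +1·20° lon, +7·10° lat → SW at lon -160°, lat -20°.
Square 0, 2: +0·2° lon, +2·1° lat → SW at lon -160°, lat -18°.
Subsquare v=21, o=14: +21·0.0833333° lon, +14·0.0416667° lat → SW at lon -158.25°, lat -17.4167°.
latitude 17.4167° S, longitude 158.2500° W.

17.4167° S, 158.2500° W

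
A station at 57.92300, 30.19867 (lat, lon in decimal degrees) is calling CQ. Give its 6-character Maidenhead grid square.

Add 180° to longitude and 90° to latitude: 210.1987, 147.9230.
Field: 210.1987/20 → 10 → K, 147.9230/10 → 14 → O; chars KO.
Square: 10.1987/2 → 5, 7.9230/1 → 7; chars 57.
Subsquare: 0.1987/0.0833333 → 2 → c, 0.9230/0.0416667 → 22 → w; chars cw.

KO57cw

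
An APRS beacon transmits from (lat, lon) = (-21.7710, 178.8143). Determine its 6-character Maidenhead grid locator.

RG98jf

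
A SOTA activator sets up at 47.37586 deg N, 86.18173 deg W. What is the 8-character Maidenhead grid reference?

EN67vj80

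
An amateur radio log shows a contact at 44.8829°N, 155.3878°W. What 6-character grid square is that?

BN24hv

Offset from 180°W / 90°S: lon 24.6122°, lat 134.8829°.
Field (20°×10°, letters A–R): lon ⌊24.6122/20⌋ = 1 → B; lat ⌊134.8829/10⌋ = 13 → N.
Square (2°×1°, digits 0–9): lon ⌊4.6122/2⌋ = 2; lat ⌊4.8829/1⌋ = 4.
Subsquare (5′×2.5′, letters a–x): lon ⌊0.6122/0.0833333⌋ = 7 → h; lat ⌊0.8829/0.0416667⌋ = 21 → v.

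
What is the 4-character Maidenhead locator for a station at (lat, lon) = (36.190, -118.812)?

Shift to the Maidenhead origin (180°W, 90°S): lon 61.19, lat 126.19.
Field (20°×10°, letters A–R): 61.19/20 → 3 → D, 126.19/10 → 12 → M; chars DM.
Square (2°×1°, digits 0–9): 1.19/2 → 0, 6.19/1 → 6; chars 06.

DM06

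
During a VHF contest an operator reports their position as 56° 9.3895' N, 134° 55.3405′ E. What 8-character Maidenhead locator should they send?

PO76ld07

Shift to the Maidenhead origin (180°W, 90°S): lon 314.92234, lat 146.15649.
Field: lon ⌊314.92234/20⌋ = 15 → P; lat ⌊146.15649/10⌋ = 14 → O.
Square: lon ⌊14.92234/2⌋ = 7; lat ⌊6.15649/1⌋ = 6.
Subsquare: lon ⌊0.92234/0.0833333⌋ = 11 → l; lat ⌊0.15649/0.0416667⌋ = 3 → d.
Extended square: lon ⌊0.00567/0.00833333⌋ = 0; lat ⌊0.03149/0.00416667⌋ = 7.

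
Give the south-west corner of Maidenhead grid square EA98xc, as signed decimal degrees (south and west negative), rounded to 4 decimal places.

Field E=4, A=0: +4·20° lon, +0·10° lat → SW at lon -100°, lat -90°.
Square 9, 8: +9·2° lon, +8·1° lat → SW at lon -82°, lat -82°.
Subsquare x=23, c=2: +23·0.0833333° lon, +2·0.0416667° lat → SW at lon -80.0833°, lat -81.9167°.
latitude -81.9167, longitude -80.0833.

-81.9167, -80.0833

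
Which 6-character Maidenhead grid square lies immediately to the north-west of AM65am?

AM55xn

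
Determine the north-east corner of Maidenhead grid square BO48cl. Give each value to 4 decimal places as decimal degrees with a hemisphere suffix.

Field B=1, O=14: +1·20° lon, +14·10° lat → SW at lon -160°, lat 50°.
Square 4, 8: +4·2° lon, +8·1° lat → SW at lon -152°, lat 58°.
Subsquare c=2, l=11: +2·0.0833333° lon, +11·0.0416667° lat → SW at lon -151.833°, lat 58.4583°.
Cell spans 0.0833333° lon × 0.0416667° lat. NE corner is SW corner plus one full cell.
latitude 58.5000° N, longitude 151.7500° W.

58.5000° N, 151.7500° W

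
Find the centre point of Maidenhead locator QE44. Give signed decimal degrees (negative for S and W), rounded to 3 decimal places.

-45.500, 149.000

Field Q=16, E=4: +16·20° lon, +4·10° lat → SW at lon 140°, lat -50°.
Square 4, 4: +4·2° lon, +4·1° lat → SW at lon 148°, lat -46°.
Cell spans 2° lon × 1° lat. Centre is SW corner plus half of each.
latitude -45.500, longitude 149.000.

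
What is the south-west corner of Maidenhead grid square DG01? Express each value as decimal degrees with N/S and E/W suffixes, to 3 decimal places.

Field D=3, G=6: +3·20° lon, +6·10° lat → SW at lon -120°, lat -30°.
Square 0, 1: +0·2° lon, +1·1° lat → SW at lon -120°, lat -29°.
latitude 29.000° S, longitude 120.000° W.

29.000° S, 120.000° W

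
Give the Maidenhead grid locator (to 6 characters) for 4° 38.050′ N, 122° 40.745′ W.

CJ84pp

Add 180° to longitude and 90° to latitude: 57.3209, 94.6342.
Field (20°×10°, letters A–R): 57.3209/20 → 2 → C, 94.6342/10 → 9 → J; chars CJ.
Square (2°×1°, digits 0–9): 17.3209/2 → 8, 4.6342/1 → 4; chars 84.
Subsquare (5′×2.5′, letters a–x): 1.3209/0.0833333 → 15 → p, 0.6342/0.0416667 → 15 → p; chars pp.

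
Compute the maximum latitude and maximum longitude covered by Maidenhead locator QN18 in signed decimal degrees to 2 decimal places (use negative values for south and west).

Field Q=16, N=13: +16·20° lon, +13·10° lat → SW at lon 140°, lat 40°.
Square 1, 8: +1·2° lon, +8·1° lat → SW at lon 142°, lat 48°.
Cell spans 2° lon × 1° lat. NE corner is SW corner plus one full cell.
latitude 49.00, longitude 144.00.

49.00, 144.00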